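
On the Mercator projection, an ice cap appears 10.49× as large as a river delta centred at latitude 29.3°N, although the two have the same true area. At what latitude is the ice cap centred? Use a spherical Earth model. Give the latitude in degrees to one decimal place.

74.4°

On Mercator, (apparent₁)/(apparent₂) = sec²φ₁ / sec²φ₂ when true areas are equal.
cos²φ₂ / cos²φ₁ = 10.49  ⇒  cos φ₁ = cos 29.3° / √10.49 = 0.8721/3.239 = 0.2693.
φ₁ = arccos(0.2693) ≈ 74.4°.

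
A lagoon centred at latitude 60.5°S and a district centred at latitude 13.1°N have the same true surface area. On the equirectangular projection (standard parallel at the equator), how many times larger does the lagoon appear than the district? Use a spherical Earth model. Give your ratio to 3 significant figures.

1.98

Plate carrée maps x = Rλ, y = Rφ. The meridian scale is h = 1 and the parallel scale is k = 1/cos φ = sec φ.
Areal scale at 60.5°: h·k = 1.000 × 2.031 = 2.031.
Areal scale at 13.1°: h·k = 1.000 × 1.027 = 1.027.
Ratio = 2.031/1.027 ≈ 1.98.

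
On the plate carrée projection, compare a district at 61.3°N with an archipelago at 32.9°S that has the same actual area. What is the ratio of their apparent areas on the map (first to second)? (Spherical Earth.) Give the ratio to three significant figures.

For the equirectangular projection with φ₀ = 0 (plate carrée), h = 1 along meridians and k = sec φ along parallels.
Areal scale at 61.3°: h·k = 1.000 × 2.082 = 2.082.
Areal scale at 32.9°: h·k = 1.000 × 1.191 = 1.191.
Ratio = 2.082/1.191 ≈ 1.75.

1.75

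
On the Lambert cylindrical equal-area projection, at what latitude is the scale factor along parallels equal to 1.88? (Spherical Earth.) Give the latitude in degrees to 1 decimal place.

57.9°

The Lambert cylindrical equal-area projection is the cylindrical equal-area projection with its standard parallel at the equator (φ₀ = 0). For cylindrical equal-area with standard parallel φ₀, h = cos φ / cos φ₀ and k = cos φ₀ / cos φ, so h·k = 1.
k = cos φ₀ / cos φ = 1.88  ⇒  cos φ = cos 0° / 1.88 = 0.5319.
φ = arccos(0.5319) ≈ 57.9°.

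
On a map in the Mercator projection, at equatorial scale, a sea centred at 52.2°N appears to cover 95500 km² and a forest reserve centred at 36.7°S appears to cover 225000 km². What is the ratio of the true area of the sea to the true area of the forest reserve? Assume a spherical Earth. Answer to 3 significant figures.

Mercator's areal exaggeration is sec²φ; hence true area = (apparent area) · cos²φ.
True area of sea: 95500 × cos²(52.2°) = 95500 × 0.3757 = 35880 km².
True area of forest reserve: 225000 × cos²(36.7°) = 225000 × 0.6428 = 144600 km².
Ratio = 35880 / 144600 ≈ 0.248.

0.248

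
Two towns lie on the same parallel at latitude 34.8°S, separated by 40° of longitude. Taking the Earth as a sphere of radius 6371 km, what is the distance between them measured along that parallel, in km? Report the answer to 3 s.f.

Arc length along a parallel = R cos φ · Δλ (with Δλ in radians).
= 6371 × cos 34.8° × (40° × π/180) = 6371 × 0.8211 × 0.6981 ≈ 3650 km.

3650 km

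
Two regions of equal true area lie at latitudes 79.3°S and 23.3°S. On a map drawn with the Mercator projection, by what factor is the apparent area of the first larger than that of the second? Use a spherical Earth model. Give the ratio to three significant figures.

Mercator is conformal with k = sec φ, so areal scale = k² = sec²φ.
At 79.3°: sec²(79.3°) = 1/0.1857² = 29.01.
At 23.3°: sec²(23.3°) = 1/0.9184² = 1.185.
Ratio = 29.01/1.185 = cos²(23.3°)/cos²(79.3°) ≈ 24.5.

24.5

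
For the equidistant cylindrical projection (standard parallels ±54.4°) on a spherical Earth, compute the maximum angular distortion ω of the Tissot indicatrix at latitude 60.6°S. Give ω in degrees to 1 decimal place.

In the equirectangular projection with standard parallel φ₀ = 54.4° (x = Rλ cos φ₀, y = Rφ), meridians are true-scale (h = 1) and the parallel scale is k = cos φ₀ / cos φ.
At 60.6°: h = 1.000, k = 1.186; principal scales a = 1.186, b = 1.000.
sin(ω/2) = (a − b)/(a + b) = 0.1858/2.186 = 0.08501, so ω = 2 arcsin(0.08501) ≈ 9.8°.

9.8°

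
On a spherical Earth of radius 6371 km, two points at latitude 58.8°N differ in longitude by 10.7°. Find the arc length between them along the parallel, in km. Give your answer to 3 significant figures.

Arc length along a parallel = R cos φ · Δλ (with Δλ in radians).
= 6371 × cos 58.8° × (10.7° × π/180) = 6371 × 0.5180 × 0.1868 ≈ 616 km.

616 km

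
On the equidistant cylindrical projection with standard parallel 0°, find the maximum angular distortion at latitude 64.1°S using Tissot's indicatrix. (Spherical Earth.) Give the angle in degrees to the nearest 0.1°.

In the plate carrée (x = Rλ, y = Rφ), meridians are true-scale (h = 1) and parallels are stretched by k = sec φ.
At 64.1°: h = 1.000, k = 2.289; principal scales a = 2.289, b = 1.000.
sin(ω/2) = (a − b)/(a + b) = 1.289/3.289 = 0.3920, so ω = 2 arcsin(0.3920) ≈ 46.2°.

46.2°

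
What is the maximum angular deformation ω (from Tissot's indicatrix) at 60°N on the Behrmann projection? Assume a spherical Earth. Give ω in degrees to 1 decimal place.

60.0°

Behrmann is a cylindrical equal-area projection with standard parallels at ±30°. A cylindrical equal-area projection with standard parallel φ₀ has meridian scale h = cos φ / cos φ₀ and parallel scale k = cos φ₀ / cos φ (so areas are preserved, h·k = 1).
At 60°: h = 0.5774, k = 1.732; principal scales a = 1.732, b = 0.5774.
sin(ω/2) = (a − b)/(a + b) = 1.155/2.309 = 0.5000, so ω = 2 arcsin(0.5000) ≈ 60.0°.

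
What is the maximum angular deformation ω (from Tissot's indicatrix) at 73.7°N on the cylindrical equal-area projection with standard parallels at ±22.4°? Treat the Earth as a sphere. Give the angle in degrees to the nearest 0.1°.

For cylindrical equal-area with standard parallel φ₀, h = cos φ / cos φ₀ and k = cos φ₀ / cos φ, so h·k = 1.
At 73.7°: h = 0.3036, k = 3.294; principal scales a = 3.294, b = 0.3036.
sin(ω/2) = (a − b)/(a + b) = 2.991/3.598 = 0.8312, so ω = 2 arcsin(0.8312) ≈ 112.5°.

112.5°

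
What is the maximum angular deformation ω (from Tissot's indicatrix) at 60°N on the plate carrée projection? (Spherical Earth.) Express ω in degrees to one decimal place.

For the equirectangular projection with φ₀ = 0 (plate carrée), h = 1 along meridians and k = sec φ along parallels.
At 60°: h = 1.000, k = 2.000; principal scales a = 2.000, b = 1.000.
sin(ω/2) = (a − b)/(a + b) = 1.0000/3.000 = 0.3333, so ω = 2 arcsin(0.3333) ≈ 38.9°.

38.9°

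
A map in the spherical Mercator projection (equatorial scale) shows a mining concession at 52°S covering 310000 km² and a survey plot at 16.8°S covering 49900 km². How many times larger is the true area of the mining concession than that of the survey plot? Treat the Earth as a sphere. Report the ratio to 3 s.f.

2.57

Since Mercator area scale is 1/cos²φ, the true area equals the apparent area multiplied by cos²φ.
True area of mining concession: 310000 × cos²(52°) = 310000 × 0.3790 = 117500 km².
True area of survey plot: 49900 × cos²(16.8°) = 49900 × 0.9165 = 45730 km².
Ratio = 117500 / 45730 ≈ 2.57.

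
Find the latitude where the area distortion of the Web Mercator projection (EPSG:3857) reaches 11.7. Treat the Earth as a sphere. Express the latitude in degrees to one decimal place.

73.0°

Mercator areal scale is sec²φ.
sec²φ = 11.7  ⇒  cos²φ = 0.08547  ⇒  cos φ = 0.2924.
φ = arccos(0.2924) ≈ 73.0°.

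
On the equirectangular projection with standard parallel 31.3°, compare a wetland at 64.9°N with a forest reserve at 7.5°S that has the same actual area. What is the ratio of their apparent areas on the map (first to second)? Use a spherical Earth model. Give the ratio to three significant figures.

In the equirectangular projection with standard parallel φ₀ = 31.3° (x = Rλ cos φ₀, y = Rφ), meridians are true-scale (h = 1) and the parallel scale is k = cos φ₀ / cos φ.
Areal scale at 64.9°: h·k = 1.000 × 2.014 = 2.014.
Areal scale at 7.5°: h·k = 1.000 × 0.8618 = 0.8618.
Ratio = 2.014/0.8618 ≈ 2.34.

2.34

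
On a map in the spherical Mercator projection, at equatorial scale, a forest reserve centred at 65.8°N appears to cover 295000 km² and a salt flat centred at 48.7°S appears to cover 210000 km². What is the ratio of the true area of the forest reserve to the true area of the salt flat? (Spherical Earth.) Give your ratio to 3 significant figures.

Mercator's areal exaggeration is sec²φ; hence true area = (apparent area) · cos²φ.
True area of forest reserve: 295000 × cos²(65.8°) = 295000 × 0.1680 = 49570 km².
True area of salt flat: 210000 × cos²(48.7°) = 210000 × 0.4356 = 91480 km².
Ratio = 49570 / 91480 ≈ 0.542.

0.542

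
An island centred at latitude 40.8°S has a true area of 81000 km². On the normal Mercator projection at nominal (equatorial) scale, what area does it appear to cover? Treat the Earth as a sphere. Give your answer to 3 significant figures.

141000 km²

For Mercator, h = k = sec φ (a conformal cylindrical projection has a single point scale, 1/cos φ).
Areal scale = k² = sec²φ = 1/cos²(40.8°) = 1/0.7570² = 1.745.
Apparent area = 81000 × 1.745 ≈ 141000 km².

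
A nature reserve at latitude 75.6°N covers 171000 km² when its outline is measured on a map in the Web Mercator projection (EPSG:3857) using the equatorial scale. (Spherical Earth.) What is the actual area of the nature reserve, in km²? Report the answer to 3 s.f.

The Mercator projection is conformal; its linear scale factor is the same in every direction and equals sec φ = 1/cos φ.
Areal scale = k² = sec²φ = 1/cos²(75.6°) = 1/0.2487² = 16.17.
True area = apparent / (areal scale) = 171000 / 16.17 ≈ 10600 km².

10600 km²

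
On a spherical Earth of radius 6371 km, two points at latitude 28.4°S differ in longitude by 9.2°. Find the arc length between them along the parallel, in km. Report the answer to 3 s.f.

Arc length along a parallel = R cos φ · Δλ (with Δλ in radians).
= 6371 × cos 28.4° × (9.2° × π/180) = 6371 × 0.8796 × 0.1606 ≈ 900 km.

900 km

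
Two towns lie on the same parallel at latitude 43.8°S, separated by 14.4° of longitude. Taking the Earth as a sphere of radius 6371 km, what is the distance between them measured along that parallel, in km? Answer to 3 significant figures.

1160 km

Arc length along a parallel = R cos φ · Δλ (with Δλ in radians).
= 6371 × cos 43.8° × (14.4° × π/180) = 6371 × 0.7218 × 0.2513 ≈ 1160 km.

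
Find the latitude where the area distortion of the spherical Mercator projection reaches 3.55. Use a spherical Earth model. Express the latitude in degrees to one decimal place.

Mercator areal scale is sec²φ.
sec²φ = 3.55  ⇒  cos²φ = 0.2817  ⇒  cos φ = 0.5307.
φ = arccos(0.5307) ≈ 57.9°.

57.9°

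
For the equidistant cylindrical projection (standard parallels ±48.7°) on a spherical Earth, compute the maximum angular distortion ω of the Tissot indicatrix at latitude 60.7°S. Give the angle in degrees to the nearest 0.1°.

In the equirectangular projection with standard parallel φ₀ = 48.7° (x = Rλ cos φ₀, y = Rφ), meridians are true-scale (h = 1) and the parallel scale is k = cos φ₀ / cos φ.
At 60.7°: h = 1.000, k = 1.349; principal scales a = 1.349, b = 1.000.
sin(ω/2) = (a − b)/(a + b) = 0.3486/2.349 = 0.1484, so ω = 2 arcsin(0.1484) ≈ 17.1°.

17.1°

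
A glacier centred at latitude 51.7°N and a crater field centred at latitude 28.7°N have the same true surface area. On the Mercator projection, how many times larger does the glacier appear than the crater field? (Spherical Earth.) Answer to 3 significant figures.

2.00

Mercator is conformal with k = sec φ, so areal scale = k² = sec²φ.
At 51.7°: sec²(51.7°) = 1/0.6198² = 2.603.
At 28.7°: sec²(28.7°) = 1/0.8771² = 1.300.
Ratio = 2.603/1.300 = cos²(28.7°)/cos²(51.7°) ≈ 2.00.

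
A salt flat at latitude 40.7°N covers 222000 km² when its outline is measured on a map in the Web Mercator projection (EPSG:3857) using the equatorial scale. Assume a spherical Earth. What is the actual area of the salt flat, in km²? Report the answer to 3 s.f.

For Mercator, h = k = sec φ (a conformal cylindrical projection has a single point scale, 1/cos φ).
Areal scale = k² = sec²φ = 1/cos²(40.7°) = 1/0.7581² = 1.740.
True area = apparent / (areal scale) = 222000 / 1.740 ≈ 128000 km².

128000 km²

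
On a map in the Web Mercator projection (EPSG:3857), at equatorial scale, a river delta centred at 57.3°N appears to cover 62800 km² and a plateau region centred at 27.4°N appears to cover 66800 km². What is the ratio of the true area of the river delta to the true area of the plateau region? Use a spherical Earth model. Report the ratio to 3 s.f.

Since Mercator area scale is 1/cos²φ, the true area equals the apparent area multiplied by cos²φ.
True area of river delta: 62800 × cos²(57.3°) = 62800 × 0.2919 = 18330 km².
True area of plateau region: 66800 × cos²(27.4°) = 66800 × 0.7882 = 52650 km².
Ratio = 18330 / 52650 ≈ 0.348.

0.348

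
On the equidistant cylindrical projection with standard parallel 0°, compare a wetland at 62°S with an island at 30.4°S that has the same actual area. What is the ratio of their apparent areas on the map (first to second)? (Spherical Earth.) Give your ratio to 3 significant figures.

In the plate carrée (x = Rλ, y = Rφ), meridians are true-scale (h = 1) and parallels are stretched by k = sec φ.
Areal scale at 62°: h·k = 1.000 × 2.130 = 2.130.
Areal scale at 30.4°: h·k = 1.000 × 1.159 = 1.159.
Ratio = 2.130/1.159 ≈ 1.84.

1.84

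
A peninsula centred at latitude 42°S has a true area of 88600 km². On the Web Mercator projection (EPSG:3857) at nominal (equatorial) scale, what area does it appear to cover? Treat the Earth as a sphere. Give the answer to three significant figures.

160000 km²

The Mercator projection is conformal; its linear scale factor is the same in every direction and equals sec φ = 1/cos φ.
Areal scale = k² = sec²φ = 1/cos²(42°) = 1/0.7431² = 1.811.
Apparent area = 88600 × 1.811 ≈ 160000 km².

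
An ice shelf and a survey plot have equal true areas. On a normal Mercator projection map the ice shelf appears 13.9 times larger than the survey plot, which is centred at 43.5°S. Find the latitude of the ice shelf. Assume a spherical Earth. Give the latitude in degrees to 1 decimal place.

Mercator areal scale is sec²φ, so apparent-area ratio = sec²φ₁ / sec²φ₂ = cos²φ₂ / cos²φ₁.
cos²φ₂ / cos²φ₁ = 13.9  ⇒  cos φ₁ = cos 43.5° / √13.9 = 0.7254/3.728 = 0.1946.
φ₁ = arccos(0.1946) ≈ 78.8°.

78.8°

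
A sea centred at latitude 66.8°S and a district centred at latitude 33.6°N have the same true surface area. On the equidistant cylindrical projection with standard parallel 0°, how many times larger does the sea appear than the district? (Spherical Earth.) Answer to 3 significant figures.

2.11

For the equirectangular projection with φ₀ = 0 (plate carrée), h = 1 along meridians and k = sec φ along parallels.
Areal scale at 66.8°: h·k = 1.000 × 2.538 = 2.538.
Areal scale at 33.6°: h·k = 1.000 × 1.201 = 1.201.
Ratio = 2.538/1.201 ≈ 2.11.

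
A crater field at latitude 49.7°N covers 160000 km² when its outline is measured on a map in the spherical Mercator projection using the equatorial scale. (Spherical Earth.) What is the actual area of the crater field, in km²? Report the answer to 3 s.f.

The Mercator projection is conformal; its linear scale factor is the same in every direction and equals sec φ = 1/cos φ.
Areal scale = k² = sec²φ = 1/cos²(49.7°) = 1/0.6468² = 2.390.
True area = apparent / (areal scale) = 160000 / 2.390 ≈ 66900 km².

66900 km²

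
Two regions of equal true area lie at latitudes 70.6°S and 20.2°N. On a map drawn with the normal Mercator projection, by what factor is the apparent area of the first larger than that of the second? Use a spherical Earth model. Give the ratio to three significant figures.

Mercator is conformal with k = sec φ, so areal scale = k² = sec²φ.
At 70.6°: sec²(70.6°) = 1/0.3322² = 9.064.
At 20.2°: sec²(20.2°) = 1/0.9385² = 1.135.
Ratio = 9.064/1.135 = cos²(20.2°)/cos²(70.6°) ≈ 7.98.

7.98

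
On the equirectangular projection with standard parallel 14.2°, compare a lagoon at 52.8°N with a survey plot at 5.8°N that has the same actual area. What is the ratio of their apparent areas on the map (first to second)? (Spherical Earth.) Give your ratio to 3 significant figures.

1.65

With standard parallel φ₀ = 14.2°, the equirectangular projection gives x = Rλ cos φ₀, y = Rφ, so h = 1 and k = cos 14.2° / cos φ.
Areal scale at 52.8°: h·k = 1.000 × 1.603 = 1.603.
Areal scale at 5.8°: h·k = 1.000 × 0.9744 = 0.9744.
Ratio = 1.603/0.9744 ≈ 1.65.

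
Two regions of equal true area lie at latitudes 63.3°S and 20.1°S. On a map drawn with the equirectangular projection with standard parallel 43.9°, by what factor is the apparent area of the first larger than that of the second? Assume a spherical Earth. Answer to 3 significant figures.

The equidistant cylindrical projection with φ₀ = 43.9° has h = 1 (meridians true) and k = cos φ₀ / cos φ along parallels.
Areal scale at 63.3°: h·k = 1.000 × 1.604 = 1.604.
Areal scale at 20.1°: h·k = 1.000 × 0.7673 = 0.7673.
Ratio = 1.604/0.7673 ≈ 2.09.

2.09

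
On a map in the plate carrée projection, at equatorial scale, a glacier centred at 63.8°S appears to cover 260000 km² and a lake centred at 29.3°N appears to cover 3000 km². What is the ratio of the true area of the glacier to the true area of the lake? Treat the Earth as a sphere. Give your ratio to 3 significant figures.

Plate carrée has h = 1 and k = sec φ, giving areal scale sec φ; true area = (apparent area) · cos φ.
True area of glacier: 260000 × cos(63.8°) = 260000 × 0.4415 = 114800 km².
True area of lake: 3000 × cos(29.3°) = 3000 × 0.8721 = 2616 km².
Ratio = 114800 / 2616 ≈ 43.9.

43.9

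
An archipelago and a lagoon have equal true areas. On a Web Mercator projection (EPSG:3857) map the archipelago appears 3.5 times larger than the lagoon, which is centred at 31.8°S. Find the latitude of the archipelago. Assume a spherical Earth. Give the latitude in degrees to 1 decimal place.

On Mercator, (apparent₁)/(apparent₂) = sec²φ₁ / sec²φ₂ when true areas are equal.
cos²φ₂ / cos²φ₁ = 3.5  ⇒  cos φ₁ = cos 31.8° / √3.5 = 0.8499/1.871 = 0.4543.
φ₁ = arccos(0.4543) ≈ 63.0°.

63.0°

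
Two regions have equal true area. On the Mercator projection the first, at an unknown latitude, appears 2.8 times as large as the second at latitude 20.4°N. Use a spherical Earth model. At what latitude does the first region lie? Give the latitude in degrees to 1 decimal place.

Mercator areal scale is sec²φ, so apparent-area ratio = sec²φ₁ / sec²φ₂ = cos²φ₂ / cos²φ₁.
cos²φ₂ / cos²φ₁ = 2.8  ⇒  cos φ₁ = cos 20.4° / √2.8 = 0.9373/1.673 = 0.5601.
φ₁ = arccos(0.5601) ≈ 55.9°.

55.9°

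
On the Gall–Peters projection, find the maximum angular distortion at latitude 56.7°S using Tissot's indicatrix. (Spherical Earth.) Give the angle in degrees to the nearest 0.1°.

28.7°

The Gall–Peters projection is cylindrical equal-area with φ₀ = 45°. Cylindrical equal-area (φ₀ = 45°): h = cos φ / cos 45° along meridians, k = cos 45° / cos φ along parallels; h·k = 1.
At 56.7°: h = 0.7764, k = 1.288; principal scales a = 1.288, b = 0.7764.
sin(ω/2) = (a − b)/(a + b) = 0.5115/2.064 = 0.2478, so ω = 2 arcsin(0.2478) ≈ 28.7°.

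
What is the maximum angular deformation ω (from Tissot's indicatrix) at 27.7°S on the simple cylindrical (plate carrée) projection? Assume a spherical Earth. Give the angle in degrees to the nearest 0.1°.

7.0°

Plate carrée maps x = Rλ, y = Rφ. The meridian scale is h = 1 and the parallel scale is k = 1/cos φ = sec φ.
At 27.7°: h = 1.000, k = 1.129; principal scales a = 1.129, b = 1.000.
sin(ω/2) = (a − b)/(a + b) = 0.1294/2.129 = 0.06079, so ω = 2 arcsin(0.06079) ≈ 7.0°.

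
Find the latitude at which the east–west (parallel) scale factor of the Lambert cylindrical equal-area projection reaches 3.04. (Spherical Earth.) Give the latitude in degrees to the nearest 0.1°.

The Lambert cylindrical equal-area projection is the cylindrical equal-area projection with its standard parallel at the equator (φ₀ = 0). Cylindrical equal-area (φ₀ = 0°): h = cos φ / cos 0° along meridians, k = cos 0° / cos φ along parallels; h·k = 1.
k = cos φ₀ / cos φ = 3.04  ⇒  cos φ = cos 0° / 3.04 = 0.3289.
φ = arccos(0.3289) ≈ 70.8°.

70.8°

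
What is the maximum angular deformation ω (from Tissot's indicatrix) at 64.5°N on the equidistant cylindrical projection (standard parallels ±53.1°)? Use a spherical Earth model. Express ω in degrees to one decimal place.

19.0°

The equidistant cylindrical projection with φ₀ = 53.1° has h = 1 (meridians true) and k = cos φ₀ / cos φ along parallels.
At 64.5°: h = 1.000, k = 1.395; principal scales a = 1.395, b = 1.000.
sin(ω/2) = (a − b)/(a + b) = 0.3947/2.395 = 0.1648, so ω = 2 arcsin(0.1648) ≈ 19.0°.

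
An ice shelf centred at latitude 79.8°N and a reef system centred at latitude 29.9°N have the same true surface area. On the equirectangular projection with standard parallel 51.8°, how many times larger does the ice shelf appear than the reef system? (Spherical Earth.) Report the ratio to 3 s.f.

In the equirectangular projection with standard parallel φ₀ = 51.8° (x = Rλ cos φ₀, y = Rφ), meridians are true-scale (h = 1) and the parallel scale is k = cos φ₀ / cos φ.
Areal scale at 79.8°: h·k = 1.000 × 3.492 = 3.492.
Areal scale at 29.9°: h·k = 1.000 × 0.7134 = 0.7134.
Ratio = 3.492/0.7134 ≈ 4.90.

4.90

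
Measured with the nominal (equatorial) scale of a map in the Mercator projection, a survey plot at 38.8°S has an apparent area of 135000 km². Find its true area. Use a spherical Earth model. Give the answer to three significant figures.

82000 km²

Mercator is conformal, so the point scale is isotropic: h = k = sec φ = 1/cos φ.
Areal scale = k² = sec²φ = 1/cos²(38.8°) = 1/0.7793² = 1.646.
True area = apparent / (areal scale) = 135000 / 1.646 ≈ 82000 km².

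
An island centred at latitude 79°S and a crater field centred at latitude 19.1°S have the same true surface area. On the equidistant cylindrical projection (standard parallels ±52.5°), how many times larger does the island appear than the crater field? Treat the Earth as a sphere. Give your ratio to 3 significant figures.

The equidistant cylindrical projection with φ₀ = 52.5° has h = 1 (meridians true) and k = cos φ₀ / cos φ along parallels.
Areal scale at 79°: h·k = 1.000 × 3.190 = 3.190.
Areal scale at 19.1°: h·k = 1.000 × 0.6442 = 0.6442.
Ratio = 3.190/0.6442 ≈ 4.95.

4.95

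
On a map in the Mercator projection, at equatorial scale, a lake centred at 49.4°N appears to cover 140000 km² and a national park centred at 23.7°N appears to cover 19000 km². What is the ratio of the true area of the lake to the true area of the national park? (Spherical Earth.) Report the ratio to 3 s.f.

3.72

On Mercator the areal scale is sec²φ, so true area = apparent × cos²φ.
True area of lake: 140000 × cos²(49.4°) = 140000 × 0.4235 = 59290 km².
True area of national park: 19000 × cos²(23.7°) = 19000 × 0.8384 = 15930 km².
Ratio = 59290 / 15930 ≈ 3.72.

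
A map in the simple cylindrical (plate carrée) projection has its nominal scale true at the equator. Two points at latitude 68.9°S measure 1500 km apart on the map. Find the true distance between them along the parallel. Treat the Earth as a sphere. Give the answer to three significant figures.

540 km

For the equirectangular projection with φ₀ = 0 (plate carrée), h = 1 along meridians and k = sec φ along parallels.
Along the parallel at 68.9°, map distances are exaggerated by k = sec 68.9° = 2.778.
True distance = 1500 / 2.778 = 1500 × cos 68.9° ≈ 540 km.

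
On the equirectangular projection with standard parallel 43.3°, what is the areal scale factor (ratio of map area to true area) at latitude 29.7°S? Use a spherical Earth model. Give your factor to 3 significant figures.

The equidistant cylindrical projection with φ₀ = 43.3° has h = 1 (meridians true) and k = cos φ₀ / cos φ along parallels.
Areal scale = h·k = 1 × cos φ₀ / cos φ; at 29.7°, h = 1.000, k = 0.8378, so h·k = 0.8378.

0.838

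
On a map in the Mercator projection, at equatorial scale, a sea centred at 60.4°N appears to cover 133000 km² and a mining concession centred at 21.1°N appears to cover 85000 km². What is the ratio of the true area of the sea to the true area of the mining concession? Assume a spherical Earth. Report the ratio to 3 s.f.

0.439

Since Mercator area scale is 1/cos²φ, the true area equals the apparent area multiplied by cos²φ.
True area of sea: 133000 × cos²(60.4°) = 133000 × 0.2440 = 32450 km².
True area of mining concession: 85000 × cos²(21.1°) = 85000 × 0.8704 = 73980 km².
Ratio = 32450 / 73980 ≈ 0.439.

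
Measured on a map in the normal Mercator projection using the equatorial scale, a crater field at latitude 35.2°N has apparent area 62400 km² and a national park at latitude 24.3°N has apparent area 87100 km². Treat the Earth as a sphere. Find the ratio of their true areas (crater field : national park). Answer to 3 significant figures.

On Mercator the areal scale is sec²φ, so true area = apparent × cos²φ.
True area of crater field: 62400 × cos²(35.2°) = 62400 × 0.6677 = 41670 km².
True area of national park: 87100 × cos²(24.3°) = 87100 × 0.8307 = 72350 km².
Ratio = 41670 / 72350 ≈ 0.576.

0.576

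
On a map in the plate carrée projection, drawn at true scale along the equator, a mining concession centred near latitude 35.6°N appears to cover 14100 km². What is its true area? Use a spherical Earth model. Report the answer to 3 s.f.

11500 km²

Plate carrée maps x = Rλ, y = Rφ. The meridian scale is h = 1 and the parallel scale is k = 1/cos φ = sec φ.
Areal scale = h·k = 1 × sec φ; at 35.6°, h = 1.000, k = 1.230, so h·k = 1.230.
True area = apparent / (areal scale) = 14100 / 1.230 ≈ 11500 km².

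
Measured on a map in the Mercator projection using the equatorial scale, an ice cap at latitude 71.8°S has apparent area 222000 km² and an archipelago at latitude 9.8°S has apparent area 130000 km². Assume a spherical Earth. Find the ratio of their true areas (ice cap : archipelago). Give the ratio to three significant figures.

Mercator's areal exaggeration is sec²φ; hence true area = (apparent area) · cos²φ.
True area of ice cap: 222000 × cos²(71.8°) = 222000 × 0.09755 = 21660 km².
True area of archipelago: 130000 × cos²(9.8°) = 130000 × 0.9710 = 126200 km².
Ratio = 21660 / 126200 ≈ 0.172.

0.172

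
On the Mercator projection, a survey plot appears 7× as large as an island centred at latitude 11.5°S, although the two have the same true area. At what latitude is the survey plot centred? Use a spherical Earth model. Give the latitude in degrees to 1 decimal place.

Mercator areal scale is sec²φ, so apparent-area ratio = sec²φ₁ / sec²φ₂ = cos²φ₂ / cos²φ₁.
cos²φ₂ / cos²φ₁ = 7  ⇒  cos φ₁ = cos 11.5° / √7 = 0.9799/2.646 = 0.3704.
φ₁ = arccos(0.3704) ≈ 68.3°.

68.3°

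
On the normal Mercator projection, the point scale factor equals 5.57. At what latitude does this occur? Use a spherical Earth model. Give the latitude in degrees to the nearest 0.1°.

Mercator scale is k = sec φ = 1/cos φ.
1/cos φ = 5.57  ⇒  cos φ = 0.1795  ⇒  φ = arccos(0.1795) ≈ 79.7°.

79.7°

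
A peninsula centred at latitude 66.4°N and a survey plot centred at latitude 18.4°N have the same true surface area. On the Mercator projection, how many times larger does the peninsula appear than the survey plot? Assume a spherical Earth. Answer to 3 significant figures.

5.62

On Mercator, area is exaggerated by sec²φ = 1/cos²φ.
At 66.4°: sec²(66.4°) = 1/0.4003² = 6.239.
At 18.4°: sec²(18.4°) = 1/0.9489² = 1.111.
Ratio = 6.239/1.111 = cos²(18.4°)/cos²(66.4°) ≈ 5.62.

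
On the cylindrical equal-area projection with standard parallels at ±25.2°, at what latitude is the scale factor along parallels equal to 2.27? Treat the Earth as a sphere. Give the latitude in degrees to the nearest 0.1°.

For cylindrical equal-area with standard parallel φ₀, h = cos φ / cos φ₀ and k = cos φ₀ / cos φ, so h·k = 1.
k = cos φ₀ / cos φ = 2.27  ⇒  cos φ = cos 25.2° / 2.27 = 0.3986.
φ = arccos(0.3986) ≈ 66.5°.

66.5°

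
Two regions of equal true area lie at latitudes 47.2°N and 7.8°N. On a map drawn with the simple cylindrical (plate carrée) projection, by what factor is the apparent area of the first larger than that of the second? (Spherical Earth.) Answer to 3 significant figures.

For the equirectangular projection with φ₀ = 0 (plate carrée), h = 1 along meridians and k = sec φ along parallels.
Areal scale at 47.2°: h·k = 1.000 × 1.472 = 1.472.
Areal scale at 7.8°: h·k = 1.000 × 1.009 = 1.009.
Ratio = 1.472/1.009 ≈ 1.46.

1.46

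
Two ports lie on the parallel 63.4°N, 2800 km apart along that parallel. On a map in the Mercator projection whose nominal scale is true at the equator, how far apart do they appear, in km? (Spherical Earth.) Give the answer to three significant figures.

6250 km

Mercator is conformal, so the point scale is isotropic: h = k = sec φ = 1/cos φ.
Along the parallel, k = sec 63.4° = 1/0.4478 = 2.233.
Map distance = 2800 × 2.233 ≈ 6250 km.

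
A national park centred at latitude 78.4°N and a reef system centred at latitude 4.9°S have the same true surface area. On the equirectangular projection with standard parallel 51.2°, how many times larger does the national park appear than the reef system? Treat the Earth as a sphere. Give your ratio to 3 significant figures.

With standard parallel φ₀ = 51.2°, the equirectangular projection gives x = Rλ cos φ₀, y = Rφ, so h = 1 and k = cos 51.2° / cos φ.
Areal scale at 78.4°: h·k = 1.000 × 3.116 = 3.116.
Areal scale at 4.9°: h·k = 1.000 × 0.6289 = 0.6289.
Ratio = 3.116/0.6289 ≈ 4.96.

4.96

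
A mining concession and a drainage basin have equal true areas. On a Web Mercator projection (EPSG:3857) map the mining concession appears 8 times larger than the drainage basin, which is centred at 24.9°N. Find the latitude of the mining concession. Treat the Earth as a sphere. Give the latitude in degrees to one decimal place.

Mercator areal scale is sec²φ, so apparent-area ratio = sec²φ₁ / sec²φ₂ = cos²φ₂ / cos²φ₁.
cos²φ₂ / cos²φ₁ = 8  ⇒  cos φ₁ = cos 24.9° / √8 = 0.9070/2.828 = 0.3207.
φ₁ = arccos(0.3207) ≈ 71.3°.

71.3°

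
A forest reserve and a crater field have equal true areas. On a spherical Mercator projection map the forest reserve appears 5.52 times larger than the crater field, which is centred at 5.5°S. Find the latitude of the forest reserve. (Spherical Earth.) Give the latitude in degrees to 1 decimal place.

Mercator areal scale is sec²φ, so apparent-area ratio = sec²φ₁ / sec²φ₂ = cos²φ₂ / cos²φ₁.
cos²φ₂ / cos²φ₁ = 5.52  ⇒  cos φ₁ = cos 5.5° / √5.52 = 0.9954/2.349 = 0.4237.
φ₁ = arccos(0.4237) ≈ 64.9°.

64.9°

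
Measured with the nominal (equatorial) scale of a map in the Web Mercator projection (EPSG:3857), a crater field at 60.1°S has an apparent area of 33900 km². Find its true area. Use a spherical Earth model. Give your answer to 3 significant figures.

8420 km²

Mercator is conformal, so the point scale is isotropic: h = k = sec φ = 1/cos φ.
Areal scale = k² = sec²φ = 1/cos²(60.1°) = 1/0.4985² = 4.024.
True area = apparent / (areal scale) = 33900 / 4.024 ≈ 8420 km².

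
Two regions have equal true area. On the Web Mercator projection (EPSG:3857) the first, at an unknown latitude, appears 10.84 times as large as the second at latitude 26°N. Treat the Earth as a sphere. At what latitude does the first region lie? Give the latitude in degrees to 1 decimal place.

74.2°

For equal true areas on Mercator, apparent areas scale as sec²φ, so the ratio is cos²φ₂ / cos²φ₁.
cos²φ₂ / cos²φ₁ = 10.84  ⇒  cos φ₁ = cos 26° / √10.84 = 0.8988/3.292 = 0.2730.
φ₁ = arccos(0.2730) ≈ 74.2°.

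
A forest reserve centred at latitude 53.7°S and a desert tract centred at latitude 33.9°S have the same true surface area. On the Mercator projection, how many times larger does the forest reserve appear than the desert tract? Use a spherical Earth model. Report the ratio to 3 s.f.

1.97

Mercator is conformal with k = sec φ, so areal scale = k² = sec²φ.
At 53.7°: sec²(53.7°) = 1/0.5920² = 2.853.
At 33.9°: sec²(33.9°) = 1/0.8300² = 1.452.
Ratio = 2.853/1.452 = cos²(33.9°)/cos²(53.7°) ≈ 1.97.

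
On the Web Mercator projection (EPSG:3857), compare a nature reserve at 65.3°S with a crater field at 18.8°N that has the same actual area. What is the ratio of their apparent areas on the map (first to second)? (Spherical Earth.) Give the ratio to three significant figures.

5.13

On Mercator, area is exaggerated by sec²φ = 1/cos²φ.
At 65.3°: sec²(65.3°) = 1/0.4179² = 5.727.
At 18.8°: sec²(18.8°) = 1/0.9466² = 1.116.
Ratio = 5.727/1.116 = cos²(18.8°)/cos²(65.3°) ≈ 5.13.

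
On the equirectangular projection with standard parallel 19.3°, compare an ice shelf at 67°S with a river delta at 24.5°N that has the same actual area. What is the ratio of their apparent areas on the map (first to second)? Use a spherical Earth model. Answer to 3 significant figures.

In the equirectangular projection with standard parallel φ₀ = 19.3° (x = Rλ cos φ₀, y = Rφ), meridians are true-scale (h = 1) and the parallel scale is k = cos φ₀ / cos φ.
Areal scale at 67°: h·k = 1.000 × 2.415 = 2.415.
Areal scale at 24.5°: h·k = 1.000 × 1.037 = 1.037.
Ratio = 2.415/1.037 ≈ 2.33.

2.33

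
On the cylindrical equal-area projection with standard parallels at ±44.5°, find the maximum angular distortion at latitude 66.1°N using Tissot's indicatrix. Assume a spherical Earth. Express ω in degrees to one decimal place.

61.6°

Cylindrical equal-area (φ₀ = 44.5°): h = cos φ / cos 44.5° along meridians, k = cos 44.5° / cos φ along parallels; h·k = 1.
At 66.1°: h = 0.5680, k = 1.760; principal scales a = 1.760, b = 0.5680.
sin(ω/2) = (a − b)/(a + b) = 1.192/2.329 = 0.5121, so ω = 2 arcsin(0.5121) ≈ 61.6°.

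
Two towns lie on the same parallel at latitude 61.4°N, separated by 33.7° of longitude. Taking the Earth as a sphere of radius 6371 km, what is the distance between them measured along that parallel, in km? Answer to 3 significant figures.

Arc length along a parallel = R cos φ · Δλ (with Δλ in radians).
= 6371 × cos 61.4° × (33.7° × π/180) = 6371 × 0.4787 × 0.5882 ≈ 1790 km.

1790 km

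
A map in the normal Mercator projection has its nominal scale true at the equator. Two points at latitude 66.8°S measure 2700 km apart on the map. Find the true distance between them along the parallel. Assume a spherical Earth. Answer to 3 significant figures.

1060 km

The Mercator projection is conformal; its linear scale factor is the same in every direction and equals sec φ = 1/cos φ.
Along the parallel at 66.8°, map distances are exaggerated by k = sec 66.8° = 2.538.
True distance = 2700 / 2.538 = 2700 × cos 66.8° ≈ 1060 km.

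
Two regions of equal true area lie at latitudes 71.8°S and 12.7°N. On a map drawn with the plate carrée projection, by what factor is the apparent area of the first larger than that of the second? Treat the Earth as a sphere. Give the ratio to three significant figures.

3.12

In the plate carrée (x = Rλ, y = Rφ), meridians are true-scale (h = 1) and parallels are stretched by k = sec φ.
Areal scale at 71.8°: h·k = 1.000 × 3.202 = 3.202.
Areal scale at 12.7°: h·k = 1.000 × 1.025 = 1.025.
Ratio = 3.202/1.025 ≈ 3.12.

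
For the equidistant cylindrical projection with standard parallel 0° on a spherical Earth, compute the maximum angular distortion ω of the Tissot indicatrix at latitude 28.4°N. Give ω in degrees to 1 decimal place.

7.3°

In the plate carrée (x = Rλ, y = Rφ), meridians are true-scale (h = 1) and parallels are stretched by k = sec φ.
At 28.4°: h = 1.000, k = 1.137; principal scales a = 1.137, b = 1.000.
sin(ω/2) = (a − b)/(a + b) = 0.1368/2.137 = 0.06403, so ω = 2 arcsin(0.06403) ≈ 7.3°.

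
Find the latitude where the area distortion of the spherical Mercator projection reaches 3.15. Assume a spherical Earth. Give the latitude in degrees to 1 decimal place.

55.7°

Mercator areal scale is sec²φ.
sec²φ = 3.15  ⇒  cos²φ = 0.3175  ⇒  cos φ = 0.5634.
φ = arccos(0.5634) ≈ 55.7°.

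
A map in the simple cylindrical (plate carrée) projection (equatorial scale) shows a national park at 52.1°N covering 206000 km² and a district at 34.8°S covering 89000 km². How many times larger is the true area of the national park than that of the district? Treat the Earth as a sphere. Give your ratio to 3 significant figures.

Plate carrée has h = 1 and k = sec φ, giving areal scale sec φ; true area = (apparent area) · cos φ.
True area of national park: 206000 × cos(52.1°) = 206000 × 0.6143 = 126500 km².
True area of district: 89000 × cos(34.8°) = 89000 × 0.8211 = 73080 km².
Ratio = 126500 / 73080 ≈ 1.73.

1.73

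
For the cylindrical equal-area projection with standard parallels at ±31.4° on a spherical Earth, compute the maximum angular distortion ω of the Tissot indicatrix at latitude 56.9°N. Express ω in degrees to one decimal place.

A cylindrical equal-area projection with standard parallel φ₀ has meridian scale h = cos φ / cos φ₀ and parallel scale k = cos φ₀ / cos φ (so areas are preserved, h·k = 1).
At 56.9°: h = 0.6398, k = 1.563; principal scales a = 1.563, b = 0.6398.
sin(ω/2) = (a − b)/(a + b) = 0.9232/2.203 = 0.4191, so ω = 2 arcsin(0.4191) ≈ 49.6°.

49.6°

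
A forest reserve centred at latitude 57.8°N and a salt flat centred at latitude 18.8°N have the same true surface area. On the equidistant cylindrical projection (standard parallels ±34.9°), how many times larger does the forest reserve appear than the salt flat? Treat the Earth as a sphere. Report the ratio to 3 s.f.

1.78

The equidistant cylindrical projection with φ₀ = 34.9° has h = 1 (meridians true) and k = cos φ₀ / cos φ along parallels.
Areal scale at 57.8°: h·k = 1.000 × 1.539 = 1.539.
Areal scale at 18.8°: h·k = 1.000 × 0.8664 = 0.8664.
Ratio = 1.539/0.8664 ≈ 1.78.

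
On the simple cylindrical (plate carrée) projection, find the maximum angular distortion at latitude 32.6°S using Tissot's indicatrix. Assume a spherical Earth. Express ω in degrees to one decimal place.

9.8°

Plate carrée maps x = Rλ, y = Rφ. The meridian scale is h = 1 and the parallel scale is k = 1/cos φ = sec φ.
At 32.6°: h = 1.000, k = 1.187; principal scales a = 1.187, b = 1.000.
sin(ω/2) = (a − b)/(a + b) = 0.1870/2.187 = 0.08551, so ω = 2 arcsin(0.08551) ≈ 9.8°.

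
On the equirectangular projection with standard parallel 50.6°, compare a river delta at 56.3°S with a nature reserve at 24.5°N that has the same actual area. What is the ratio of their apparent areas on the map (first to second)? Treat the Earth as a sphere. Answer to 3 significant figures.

1.64

The equidistant cylindrical projection with φ₀ = 50.6° has h = 1 (meridians true) and k = cos φ₀ / cos φ along parallels.
Areal scale at 56.3°: h·k = 1.000 × 1.144 = 1.144.
Areal scale at 24.5°: h·k = 1.000 × 0.6975 = 0.6975.
Ratio = 1.144/0.6975 ≈ 1.64.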